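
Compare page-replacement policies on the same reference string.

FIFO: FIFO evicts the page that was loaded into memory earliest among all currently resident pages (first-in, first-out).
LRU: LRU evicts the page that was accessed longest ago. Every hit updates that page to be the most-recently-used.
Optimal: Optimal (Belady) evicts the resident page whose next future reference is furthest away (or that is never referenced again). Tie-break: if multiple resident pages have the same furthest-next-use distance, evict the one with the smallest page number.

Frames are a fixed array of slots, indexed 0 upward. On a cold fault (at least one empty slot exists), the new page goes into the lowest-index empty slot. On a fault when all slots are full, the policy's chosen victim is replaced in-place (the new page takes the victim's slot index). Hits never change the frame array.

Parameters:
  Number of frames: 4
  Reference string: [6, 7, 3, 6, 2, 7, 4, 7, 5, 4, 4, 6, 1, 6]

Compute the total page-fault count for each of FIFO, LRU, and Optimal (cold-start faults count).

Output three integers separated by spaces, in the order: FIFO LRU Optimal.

Answer: 8 8 7

Derivation:
--- FIFO ---
  step 0: ref 6 -> FAULT, frames=[6,-,-,-] (faults so far: 1)
  step 1: ref 7 -> FAULT, frames=[6,7,-,-] (faults so far: 2)
  step 2: ref 3 -> FAULT, frames=[6,7,3,-] (faults so far: 3)
  step 3: ref 6 -> HIT, frames=[6,7,3,-] (faults so far: 3)
  step 4: ref 2 -> FAULT, frames=[6,7,3,2] (faults so far: 4)
  step 5: ref 7 -> HIT, frames=[6,7,3,2] (faults so far: 4)
  step 6: ref 4 -> FAULT, evict 6, frames=[4,7,3,2] (faults so far: 5)
  step 7: ref 7 -> HIT, frames=[4,7,3,2] (faults so far: 5)
  step 8: ref 5 -> FAULT, evict 7, frames=[4,5,3,2] (faults so far: 6)
  step 9: ref 4 -> HIT, frames=[4,5,3,2] (faults so far: 6)
  step 10: ref 4 -> HIT, frames=[4,5,3,2] (faults so far: 6)
  step 11: ref 6 -> FAULT, evict 3, frames=[4,5,6,2] (faults so far: 7)
  step 12: ref 1 -> FAULT, evict 2, frames=[4,5,6,1] (faults so far: 8)
  step 13: ref 6 -> HIT, frames=[4,5,6,1] (faults so far: 8)
  FIFO total faults: 8
--- LRU ---
  step 0: ref 6 -> FAULT, frames=[6,-,-,-] (faults so far: 1)
  step 1: ref 7 -> FAULT, frames=[6,7,-,-] (faults so far: 2)
  step 2: ref 3 -> FAULT, frames=[6,7,3,-] (faults so far: 3)
  step 3: ref 6 -> HIT, frames=[6,7,3,-] (faults so far: 3)
  step 4: ref 2 -> FAULT, frames=[6,7,3,2] (faults so far: 4)
  step 5: ref 7 -> HIT, frames=[6,7,3,2] (faults so far: 4)
  step 6: ref 4 -> FAULT, evict 3, frames=[6,7,4,2] (faults so far: 5)
  step 7: ref 7 -> HIT, frames=[6,7,4,2] (faults so far: 5)
  step 8: ref 5 -> FAULT, evict 6, frames=[5,7,4,2] (faults so far: 6)
  step 9: ref 4 -> HIT, frames=[5,7,4,2] (faults so far: 6)
  step 10: ref 4 -> HIT, frames=[5,7,4,2] (faults so far: 6)
  step 11: ref 6 -> FAULT, evict 2, frames=[5,7,4,6] (faults so far: 7)
  step 12: ref 1 -> FAULT, evict 7, frames=[5,1,4,6] (faults so far: 8)
  step 13: ref 6 -> HIT, frames=[5,1,4,6] (faults so far: 8)
  LRU total faults: 8
--- Optimal ---
  step 0: ref 6 -> FAULT, frames=[6,-,-,-] (faults so far: 1)
  step 1: ref 7 -> FAULT, frames=[6,7,-,-] (faults so far: 2)
  step 2: ref 3 -> FAULT, frames=[6,7,3,-] (faults so far: 3)
  step 3: ref 6 -> HIT, frames=[6,7,3,-] (faults so far: 3)
  step 4: ref 2 -> FAULT, frames=[6,7,3,2] (faults so far: 4)
  step 5: ref 7 -> HIT, frames=[6,7,3,2] (faults so far: 4)
  step 6: ref 4 -> FAULT, evict 2, frames=[6,7,3,4] (faults so far: 5)
  step 7: ref 7 -> HIT, frames=[6,7,3,4] (faults so far: 5)
  step 8: ref 5 -> FAULT, evict 3, frames=[6,7,5,4] (faults so far: 6)
  step 9: ref 4 -> HIT, frames=[6,7,5,4] (faults so far: 6)
  step 10: ref 4 -> HIT, frames=[6,7,5,4] (faults so far: 6)
  step 11: ref 6 -> HIT, frames=[6,7,5,4] (faults so far: 6)
  step 12: ref 1 -> FAULT, evict 4, frames=[6,7,5,1] (faults so far: 7)
  step 13: ref 6 -> HIT, frames=[6,7,5,1] (faults so far: 7)
  Optimal total faults: 7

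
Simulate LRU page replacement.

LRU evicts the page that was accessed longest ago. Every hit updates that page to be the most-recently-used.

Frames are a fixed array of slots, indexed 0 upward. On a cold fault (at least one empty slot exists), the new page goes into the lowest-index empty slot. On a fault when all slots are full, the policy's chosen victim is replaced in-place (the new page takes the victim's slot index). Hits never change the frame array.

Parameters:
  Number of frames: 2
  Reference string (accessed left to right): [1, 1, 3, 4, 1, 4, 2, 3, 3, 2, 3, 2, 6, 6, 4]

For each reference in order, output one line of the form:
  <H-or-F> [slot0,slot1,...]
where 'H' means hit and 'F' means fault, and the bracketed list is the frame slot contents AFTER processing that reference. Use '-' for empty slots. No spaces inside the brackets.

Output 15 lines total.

F [1,-]
H [1,-]
F [1,3]
F [4,3]
F [4,1]
H [4,1]
F [4,2]
F [3,2]
H [3,2]
H [3,2]
H [3,2]
H [3,2]
F [6,2]
H [6,2]
F [6,4]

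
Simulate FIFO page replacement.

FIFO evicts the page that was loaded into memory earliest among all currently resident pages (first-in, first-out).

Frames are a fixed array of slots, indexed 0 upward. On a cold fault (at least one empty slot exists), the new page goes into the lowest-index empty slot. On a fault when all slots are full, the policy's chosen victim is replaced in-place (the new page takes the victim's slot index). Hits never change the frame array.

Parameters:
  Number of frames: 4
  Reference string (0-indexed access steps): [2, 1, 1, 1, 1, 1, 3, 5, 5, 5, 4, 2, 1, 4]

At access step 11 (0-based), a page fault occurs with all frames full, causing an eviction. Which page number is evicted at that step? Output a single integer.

Answer: 1

Derivation:
Step 0: ref 2 -> FAULT, frames=[2,-,-,-]
Step 1: ref 1 -> FAULT, frames=[2,1,-,-]
Step 2: ref 1 -> HIT, frames=[2,1,-,-]
Step 3: ref 1 -> HIT, frames=[2,1,-,-]
Step 4: ref 1 -> HIT, frames=[2,1,-,-]
Step 5: ref 1 -> HIT, frames=[2,1,-,-]
Step 6: ref 3 -> FAULT, frames=[2,1,3,-]
Step 7: ref 5 -> FAULT, frames=[2,1,3,5]
Step 8: ref 5 -> HIT, frames=[2,1,3,5]
Step 9: ref 5 -> HIT, frames=[2,1,3,5]
Step 10: ref 4 -> FAULT, evict 2, frames=[4,1,3,5]
Step 11: ref 2 -> FAULT, evict 1, frames=[4,2,3,5]
At step 11: evicted page 1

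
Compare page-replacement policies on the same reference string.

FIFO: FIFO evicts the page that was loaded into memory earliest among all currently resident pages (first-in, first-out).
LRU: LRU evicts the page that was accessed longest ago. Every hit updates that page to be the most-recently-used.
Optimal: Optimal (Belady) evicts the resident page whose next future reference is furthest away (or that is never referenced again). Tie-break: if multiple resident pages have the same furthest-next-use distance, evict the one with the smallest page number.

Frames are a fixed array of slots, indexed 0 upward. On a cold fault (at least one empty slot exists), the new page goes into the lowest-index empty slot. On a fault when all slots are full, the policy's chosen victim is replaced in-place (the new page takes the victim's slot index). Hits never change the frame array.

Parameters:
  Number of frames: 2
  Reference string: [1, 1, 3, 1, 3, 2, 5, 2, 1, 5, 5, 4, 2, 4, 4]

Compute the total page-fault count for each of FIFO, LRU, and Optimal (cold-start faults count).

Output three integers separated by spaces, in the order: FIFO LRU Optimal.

Answer: 7 8 7

Derivation:
--- FIFO ---
  step 0: ref 1 -> FAULT, frames=[1,-] (faults so far: 1)
  step 1: ref 1 -> HIT, frames=[1,-] (faults so far: 1)
  step 2: ref 3 -> FAULT, frames=[1,3] (faults so far: 2)
  step 3: ref 1 -> HIT, frames=[1,3] (faults so far: 2)
  step 4: ref 3 -> HIT, frames=[1,3] (faults so far: 2)
  step 5: ref 2 -> FAULT, evict 1, frames=[2,3] (faults so far: 3)
  step 6: ref 5 -> FAULT, evict 3, frames=[2,5] (faults so far: 4)
  step 7: ref 2 -> HIT, frames=[2,5] (faults so far: 4)
  step 8: ref 1 -> FAULT, evict 2, frames=[1,5] (faults so far: 5)
  step 9: ref 5 -> HIT, frames=[1,5] (faults so far: 5)
  step 10: ref 5 -> HIT, frames=[1,5] (faults so far: 5)
  step 11: ref 4 -> FAULT, evict 5, frames=[1,4] (faults so far: 6)
  step 12: ref 2 -> FAULT, evict 1, frames=[2,4] (faults so far: 7)
  step 13: ref 4 -> HIT, frames=[2,4] (faults so far: 7)
  step 14: ref 4 -> HIT, frames=[2,4] (faults so far: 7)
  FIFO total faults: 7
--- LRU ---
  step 0: ref 1 -> FAULT, frames=[1,-] (faults so far: 1)
  step 1: ref 1 -> HIT, frames=[1,-] (faults so far: 1)
  step 2: ref 3 -> FAULT, frames=[1,3] (faults so far: 2)
  step 3: ref 1 -> HIT, frames=[1,3] (faults so far: 2)
  step 4: ref 3 -> HIT, frames=[1,3] (faults so far: 2)
  step 5: ref 2 -> FAULT, evict 1, frames=[2,3] (faults so far: 3)
  step 6: ref 5 -> FAULT, evict 3, frames=[2,5] (faults so far: 4)
  step 7: ref 2 -> HIT, frames=[2,5] (faults so far: 4)
  step 8: ref 1 -> FAULT, evict 5, frames=[2,1] (faults so far: 5)
  step 9: ref 5 -> FAULT, evict 2, frames=[5,1] (faults so far: 6)
  step 10: ref 5 -> HIT, frames=[5,1] (faults so far: 6)
  step 11: ref 4 -> FAULT, evict 1, frames=[5,4] (faults so far: 7)
  step 12: ref 2 -> FAULT, evict 5, frames=[2,4] (faults so far: 8)
  step 13: ref 4 -> HIT, frames=[2,4] (faults so far: 8)
  step 14: ref 4 -> HIT, frames=[2,4] (faults so far: 8)
  LRU total faults: 8
--- Optimal ---
  step 0: ref 1 -> FAULT, frames=[1,-] (faults so far: 1)
  step 1: ref 1 -> HIT, frames=[1,-] (faults so far: 1)
  step 2: ref 3 -> FAULT, frames=[1,3] (faults so far: 2)
  step 3: ref 1 -> HIT, frames=[1,3] (faults so far: 2)
  step 4: ref 3 -> HIT, frames=[1,3] (faults so far: 2)
  step 5: ref 2 -> FAULT, evict 3, frames=[1,2] (faults so far: 3)
  step 6: ref 5 -> FAULT, evict 1, frames=[5,2] (faults so far: 4)
  step 7: ref 2 -> HIT, frames=[5,2] (faults so far: 4)
  step 8: ref 1 -> FAULT, evict 2, frames=[5,1] (faults so far: 5)
  step 9: ref 5 -> HIT, frames=[5,1] (faults so far: 5)
  step 10: ref 5 -> HIT, frames=[5,1] (faults so far: 5)
  step 11: ref 4 -> FAULT, evict 1, frames=[5,4] (faults so far: 6)
  step 12: ref 2 -> FAULT, evict 5, frames=[2,4] (faults so far: 7)
  step 13: ref 4 -> HIT, frames=[2,4] (faults so far: 7)
  step 14: ref 4 -> HIT, frames=[2,4] (faults so far: 7)
  Optimal total faults: 7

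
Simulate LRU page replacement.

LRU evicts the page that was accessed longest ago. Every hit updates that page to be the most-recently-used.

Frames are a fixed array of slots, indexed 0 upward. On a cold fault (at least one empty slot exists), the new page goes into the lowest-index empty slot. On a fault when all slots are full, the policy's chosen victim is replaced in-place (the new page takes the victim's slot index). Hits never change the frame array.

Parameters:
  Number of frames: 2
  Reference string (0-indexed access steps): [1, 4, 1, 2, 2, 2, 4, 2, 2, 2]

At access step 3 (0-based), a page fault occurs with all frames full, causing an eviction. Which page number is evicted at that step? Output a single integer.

Answer: 4

Derivation:
Step 0: ref 1 -> FAULT, frames=[1,-]
Step 1: ref 4 -> FAULT, frames=[1,4]
Step 2: ref 1 -> HIT, frames=[1,4]
Step 3: ref 2 -> FAULT, evict 4, frames=[1,2]
At step 3: evicted page 4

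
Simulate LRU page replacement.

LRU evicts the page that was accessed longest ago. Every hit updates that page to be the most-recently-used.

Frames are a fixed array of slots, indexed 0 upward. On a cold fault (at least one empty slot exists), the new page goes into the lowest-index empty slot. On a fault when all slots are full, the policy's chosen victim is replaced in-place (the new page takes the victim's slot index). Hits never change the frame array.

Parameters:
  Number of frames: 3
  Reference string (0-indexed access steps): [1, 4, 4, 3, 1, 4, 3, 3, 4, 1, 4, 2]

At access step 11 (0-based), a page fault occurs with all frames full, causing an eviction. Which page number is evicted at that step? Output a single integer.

Answer: 3

Derivation:
Step 0: ref 1 -> FAULT, frames=[1,-,-]
Step 1: ref 4 -> FAULT, frames=[1,4,-]
Step 2: ref 4 -> HIT, frames=[1,4,-]
Step 3: ref 3 -> FAULT, frames=[1,4,3]
Step 4: ref 1 -> HIT, frames=[1,4,3]
Step 5: ref 4 -> HIT, frames=[1,4,3]
Step 6: ref 3 -> HIT, frames=[1,4,3]
Step 7: ref 3 -> HIT, frames=[1,4,3]
Step 8: ref 4 -> HIT, frames=[1,4,3]
Step 9: ref 1 -> HIT, frames=[1,4,3]
Step 10: ref 4 -> HIT, frames=[1,4,3]
Step 11: ref 2 -> FAULT, evict 3, frames=[1,4,2]
At step 11: evicted page 3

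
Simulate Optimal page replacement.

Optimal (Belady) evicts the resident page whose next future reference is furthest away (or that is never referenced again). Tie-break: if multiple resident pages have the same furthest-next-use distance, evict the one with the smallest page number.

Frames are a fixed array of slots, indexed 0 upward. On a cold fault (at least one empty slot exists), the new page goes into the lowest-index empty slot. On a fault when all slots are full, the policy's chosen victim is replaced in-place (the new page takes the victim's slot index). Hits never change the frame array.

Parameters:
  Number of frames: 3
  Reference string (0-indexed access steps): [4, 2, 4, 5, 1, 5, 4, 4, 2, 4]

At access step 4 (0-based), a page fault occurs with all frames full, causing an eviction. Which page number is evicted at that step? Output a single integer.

Answer: 2

Derivation:
Step 0: ref 4 -> FAULT, frames=[4,-,-]
Step 1: ref 2 -> FAULT, frames=[4,2,-]
Step 2: ref 4 -> HIT, frames=[4,2,-]
Step 3: ref 5 -> FAULT, frames=[4,2,5]
Step 4: ref 1 -> FAULT, evict 2, frames=[4,1,5]
At step 4: evicted page 2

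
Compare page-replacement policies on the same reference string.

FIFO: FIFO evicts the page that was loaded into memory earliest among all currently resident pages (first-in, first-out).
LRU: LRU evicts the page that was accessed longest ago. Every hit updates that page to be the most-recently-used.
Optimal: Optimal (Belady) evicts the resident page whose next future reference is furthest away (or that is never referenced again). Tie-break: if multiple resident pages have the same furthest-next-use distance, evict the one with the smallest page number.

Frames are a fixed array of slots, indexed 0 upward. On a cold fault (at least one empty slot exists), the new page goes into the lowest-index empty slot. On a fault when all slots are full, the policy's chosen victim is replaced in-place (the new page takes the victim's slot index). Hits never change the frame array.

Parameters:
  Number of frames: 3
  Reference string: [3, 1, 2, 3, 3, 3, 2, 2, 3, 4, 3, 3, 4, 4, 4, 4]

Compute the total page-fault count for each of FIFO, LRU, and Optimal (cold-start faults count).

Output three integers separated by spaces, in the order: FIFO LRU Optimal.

Answer: 5 4 4

Derivation:
--- FIFO ---
  step 0: ref 3 -> FAULT, frames=[3,-,-] (faults so far: 1)
  step 1: ref 1 -> FAULT, frames=[3,1,-] (faults so far: 2)
  step 2: ref 2 -> FAULT, frames=[3,1,2] (faults so far: 3)
  step 3: ref 3 -> HIT, frames=[3,1,2] (faults so far: 3)
  step 4: ref 3 -> HIT, frames=[3,1,2] (faults so far: 3)
  step 5: ref 3 -> HIT, frames=[3,1,2] (faults so far: 3)
  step 6: ref 2 -> HIT, frames=[3,1,2] (faults so far: 3)
  step 7: ref 2 -> HIT, frames=[3,1,2] (faults so far: 3)
  step 8: ref 3 -> HIT, frames=[3,1,2] (faults so far: 3)
  step 9: ref 4 -> FAULT, evict 3, frames=[4,1,2] (faults so far: 4)
  step 10: ref 3 -> FAULT, evict 1, frames=[4,3,2] (faults so far: 5)
  step 11: ref 3 -> HIT, frames=[4,3,2] (faults so far: 5)
  step 12: ref 4 -> HIT, frames=[4,3,2] (faults so far: 5)
  step 13: ref 4 -> HIT, frames=[4,3,2] (faults so far: 5)
  step 14: ref 4 -> HIT, frames=[4,3,2] (faults so far: 5)
  step 15: ref 4 -> HIT, frames=[4,3,2] (faults so far: 5)
  FIFO total faults: 5
--- LRU ---
  step 0: ref 3 -> FAULT, frames=[3,-,-] (faults so far: 1)
  step 1: ref 1 -> FAULT, frames=[3,1,-] (faults so far: 2)
  step 2: ref 2 -> FAULT, frames=[3,1,2] (faults so far: 3)
  step 3: ref 3 -> HIT, frames=[3,1,2] (faults so far: 3)
  step 4: ref 3 -> HIT, frames=[3,1,2] (faults so far: 3)
  step 5: ref 3 -> HIT, frames=[3,1,2] (faults so far: 3)
  step 6: ref 2 -> HIT, frames=[3,1,2] (faults so far: 3)
  step 7: ref 2 -> HIT, frames=[3,1,2] (faults so far: 3)
  step 8: ref 3 -> HIT, frames=[3,1,2] (faults so far: 3)
  step 9: ref 4 -> FAULT, evict 1, frames=[3,4,2] (faults so far: 4)
  step 10: ref 3 -> HIT, frames=[3,4,2] (faults so far: 4)
  step 11: ref 3 -> HIT, frames=[3,4,2] (faults so far: 4)
  step 12: ref 4 -> HIT, frames=[3,4,2] (faults so far: 4)
  step 13: ref 4 -> HIT, frames=[3,4,2] (faults so far: 4)
  step 14: ref 4 -> HIT, frames=[3,4,2] (faults so far: 4)
  step 15: ref 4 -> HIT, frames=[3,4,2] (faults so far: 4)
  LRU total faults: 4
--- Optimal ---
  step 0: ref 3 -> FAULT, frames=[3,-,-] (faults so far: 1)
  step 1: ref 1 -> FAULT, frames=[3,1,-] (faults so far: 2)
  step 2: ref 2 -> FAULT, frames=[3,1,2] (faults so far: 3)
  step 3: ref 3 -> HIT, frames=[3,1,2] (faults so far: 3)
  step 4: ref 3 -> HIT, frames=[3,1,2] (faults so far: 3)
  step 5: ref 3 -> HIT, frames=[3,1,2] (faults so far: 3)
  step 6: ref 2 -> HIT, frames=[3,1,2] (faults so far: 3)
  step 7: ref 2 -> HIT, frames=[3,1,2] (faults so far: 3)
  step 8: ref 3 -> HIT, frames=[3,1,2] (faults so far: 3)
  step 9: ref 4 -> FAULT, evict 1, frames=[3,4,2] (faults so far: 4)
  step 10: ref 3 -> HIT, frames=[3,4,2] (faults so far: 4)
  step 11: ref 3 -> HIT, frames=[3,4,2] (faults so far: 4)
  step 12: ref 4 -> HIT, frames=[3,4,2] (faults so far: 4)
  step 13: ref 4 -> HIT, frames=[3,4,2] (faults so far: 4)
  step 14: ref 4 -> HIT, frames=[3,4,2] (faults so far: 4)
  step 15: ref 4 -> HIT, frames=[3,4,2] (faults so far: 4)
  Optimal total faults: 4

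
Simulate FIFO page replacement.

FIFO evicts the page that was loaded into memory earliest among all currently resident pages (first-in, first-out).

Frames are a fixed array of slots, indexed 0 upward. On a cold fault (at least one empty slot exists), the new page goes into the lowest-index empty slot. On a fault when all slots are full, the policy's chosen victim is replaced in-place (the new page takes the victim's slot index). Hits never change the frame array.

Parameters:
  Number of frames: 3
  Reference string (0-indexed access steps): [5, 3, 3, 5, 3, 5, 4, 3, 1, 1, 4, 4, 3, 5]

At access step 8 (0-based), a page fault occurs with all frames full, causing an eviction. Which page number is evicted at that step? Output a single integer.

Step 0: ref 5 -> FAULT, frames=[5,-,-]
Step 1: ref 3 -> FAULT, frames=[5,3,-]
Step 2: ref 3 -> HIT, frames=[5,3,-]
Step 3: ref 5 -> HIT, frames=[5,3,-]
Step 4: ref 3 -> HIT, frames=[5,3,-]
Step 5: ref 5 -> HIT, frames=[5,3,-]
Step 6: ref 4 -> FAULT, frames=[5,3,4]
Step 7: ref 3 -> HIT, frames=[5,3,4]
Step 8: ref 1 -> FAULT, evict 5, frames=[1,3,4]
At step 8: evicted page 5

Answer: 5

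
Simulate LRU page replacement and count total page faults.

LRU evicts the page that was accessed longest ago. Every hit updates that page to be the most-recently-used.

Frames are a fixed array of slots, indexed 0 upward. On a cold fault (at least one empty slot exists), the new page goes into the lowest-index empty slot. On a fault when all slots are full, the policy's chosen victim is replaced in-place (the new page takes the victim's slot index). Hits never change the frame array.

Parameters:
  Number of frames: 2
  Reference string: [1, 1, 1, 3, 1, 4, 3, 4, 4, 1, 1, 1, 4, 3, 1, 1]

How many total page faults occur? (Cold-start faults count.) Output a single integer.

Step 0: ref 1 → FAULT, frames=[1,-]
Step 1: ref 1 → HIT, frames=[1,-]
Step 2: ref 1 → HIT, frames=[1,-]
Step 3: ref 3 → FAULT, frames=[1,3]
Step 4: ref 1 → HIT, frames=[1,3]
Step 5: ref 4 → FAULT (evict 3), frames=[1,4]
Step 6: ref 3 → FAULT (evict 1), frames=[3,4]
Step 7: ref 4 → HIT, frames=[3,4]
Step 8: ref 4 → HIT, frames=[3,4]
Step 9: ref 1 → FAULT (evict 3), frames=[1,4]
Step 10: ref 1 → HIT, frames=[1,4]
Step 11: ref 1 → HIT, frames=[1,4]
Step 12: ref 4 → HIT, frames=[1,4]
Step 13: ref 3 → FAULT (evict 1), frames=[3,4]
Step 14: ref 1 → FAULT (evict 4), frames=[3,1]
Step 15: ref 1 → HIT, frames=[3,1]
Total faults: 7

Answer: 7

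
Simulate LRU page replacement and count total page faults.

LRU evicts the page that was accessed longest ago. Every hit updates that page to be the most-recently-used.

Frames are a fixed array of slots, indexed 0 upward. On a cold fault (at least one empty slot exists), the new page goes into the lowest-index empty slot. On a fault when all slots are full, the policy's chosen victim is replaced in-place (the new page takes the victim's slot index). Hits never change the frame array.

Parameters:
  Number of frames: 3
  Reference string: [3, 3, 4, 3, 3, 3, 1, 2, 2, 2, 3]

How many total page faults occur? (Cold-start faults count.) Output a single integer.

Answer: 4

Derivation:
Step 0: ref 3 → FAULT, frames=[3,-,-]
Step 1: ref 3 → HIT, frames=[3,-,-]
Step 2: ref 4 → FAULT, frames=[3,4,-]
Step 3: ref 3 → HIT, frames=[3,4,-]
Step 4: ref 3 → HIT, frames=[3,4,-]
Step 5: ref 3 → HIT, frames=[3,4,-]
Step 6: ref 1 → FAULT, frames=[3,4,1]
Step 7: ref 2 → FAULT (evict 4), frames=[3,2,1]
Step 8: ref 2 → HIT, frames=[3,2,1]
Step 9: ref 2 → HIT, frames=[3,2,1]
Step 10: ref 3 → HIT, frames=[3,2,1]
Total faults: 4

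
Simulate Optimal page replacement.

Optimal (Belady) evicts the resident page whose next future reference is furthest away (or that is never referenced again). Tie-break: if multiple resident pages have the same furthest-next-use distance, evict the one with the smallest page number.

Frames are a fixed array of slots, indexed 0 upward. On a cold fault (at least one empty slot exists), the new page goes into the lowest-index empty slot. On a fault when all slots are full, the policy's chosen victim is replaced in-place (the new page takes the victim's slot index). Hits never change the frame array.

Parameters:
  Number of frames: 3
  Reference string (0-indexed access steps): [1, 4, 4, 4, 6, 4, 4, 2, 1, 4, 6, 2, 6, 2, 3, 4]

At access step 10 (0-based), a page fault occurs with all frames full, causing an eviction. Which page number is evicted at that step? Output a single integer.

Answer: 1

Derivation:
Step 0: ref 1 -> FAULT, frames=[1,-,-]
Step 1: ref 4 -> FAULT, frames=[1,4,-]
Step 2: ref 4 -> HIT, frames=[1,4,-]
Step 3: ref 4 -> HIT, frames=[1,4,-]
Step 4: ref 6 -> FAULT, frames=[1,4,6]
Step 5: ref 4 -> HIT, frames=[1,4,6]
Step 6: ref 4 -> HIT, frames=[1,4,6]
Step 7: ref 2 -> FAULT, evict 6, frames=[1,4,2]
Step 8: ref 1 -> HIT, frames=[1,4,2]
Step 9: ref 4 -> HIT, frames=[1,4,2]
Step 10: ref 6 -> FAULT, evict 1, frames=[6,4,2]
At step 10: evicted page 1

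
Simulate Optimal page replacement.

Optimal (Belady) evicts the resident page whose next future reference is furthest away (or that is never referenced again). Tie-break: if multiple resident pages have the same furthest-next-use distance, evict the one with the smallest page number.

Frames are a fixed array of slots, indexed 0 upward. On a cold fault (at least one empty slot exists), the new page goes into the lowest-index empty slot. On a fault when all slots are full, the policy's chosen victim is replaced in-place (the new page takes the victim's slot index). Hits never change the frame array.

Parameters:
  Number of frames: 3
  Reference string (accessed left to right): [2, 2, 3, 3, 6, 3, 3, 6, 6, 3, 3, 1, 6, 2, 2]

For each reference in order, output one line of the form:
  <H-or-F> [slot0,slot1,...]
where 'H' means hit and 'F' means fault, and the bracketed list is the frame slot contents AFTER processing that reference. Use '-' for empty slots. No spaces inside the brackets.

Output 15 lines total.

F [2,-,-]
H [2,-,-]
F [2,3,-]
H [2,3,-]
F [2,3,6]
H [2,3,6]
H [2,3,6]
H [2,3,6]
H [2,3,6]
H [2,3,6]
H [2,3,6]
F [2,1,6]
H [2,1,6]
H [2,1,6]
H [2,1,6]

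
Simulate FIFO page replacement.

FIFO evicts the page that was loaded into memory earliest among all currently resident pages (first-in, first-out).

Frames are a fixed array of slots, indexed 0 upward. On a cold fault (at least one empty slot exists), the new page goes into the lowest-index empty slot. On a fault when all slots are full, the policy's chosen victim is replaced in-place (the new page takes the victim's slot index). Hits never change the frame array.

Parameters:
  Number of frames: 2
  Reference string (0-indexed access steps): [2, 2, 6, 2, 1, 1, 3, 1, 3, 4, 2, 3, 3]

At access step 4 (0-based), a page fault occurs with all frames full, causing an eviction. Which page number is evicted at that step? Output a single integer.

Answer: 2

Derivation:
Step 0: ref 2 -> FAULT, frames=[2,-]
Step 1: ref 2 -> HIT, frames=[2,-]
Step 2: ref 6 -> FAULT, frames=[2,6]
Step 3: ref 2 -> HIT, frames=[2,6]
Step 4: ref 1 -> FAULT, evict 2, frames=[1,6]
At step 4: evicted page 2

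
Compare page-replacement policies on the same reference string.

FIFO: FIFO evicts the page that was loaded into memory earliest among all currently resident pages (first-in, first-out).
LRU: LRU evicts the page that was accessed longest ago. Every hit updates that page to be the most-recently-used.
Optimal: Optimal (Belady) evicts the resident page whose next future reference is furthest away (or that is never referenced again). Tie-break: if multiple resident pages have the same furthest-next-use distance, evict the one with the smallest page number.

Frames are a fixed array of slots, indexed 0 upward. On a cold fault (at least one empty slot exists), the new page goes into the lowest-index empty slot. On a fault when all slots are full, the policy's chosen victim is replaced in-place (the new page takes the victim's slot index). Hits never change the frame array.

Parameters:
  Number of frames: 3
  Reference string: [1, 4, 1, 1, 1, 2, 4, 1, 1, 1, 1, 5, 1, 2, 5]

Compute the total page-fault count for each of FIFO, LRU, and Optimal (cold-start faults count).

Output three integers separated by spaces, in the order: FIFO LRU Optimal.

Answer: 5 5 4

Derivation:
--- FIFO ---
  step 0: ref 1 -> FAULT, frames=[1,-,-] (faults so far: 1)
  step 1: ref 4 -> FAULT, frames=[1,4,-] (faults so far: 2)
  step 2: ref 1 -> HIT, frames=[1,4,-] (faults so far: 2)
  step 3: ref 1 -> HIT, frames=[1,4,-] (faults so far: 2)
  step 4: ref 1 -> HIT, frames=[1,4,-] (faults so far: 2)
  step 5: ref 2 -> FAULT, frames=[1,4,2] (faults so far: 3)
  step 6: ref 4 -> HIT, frames=[1,4,2] (faults so far: 3)
  step 7: ref 1 -> HIT, frames=[1,4,2] (faults so far: 3)
  step 8: ref 1 -> HIT, frames=[1,4,2] (faults so far: 3)
  step 9: ref 1 -> HIT, frames=[1,4,2] (faults so far: 3)
  step 10: ref 1 -> HIT, frames=[1,4,2] (faults so far: 3)
  step 11: ref 5 -> FAULT, evict 1, frames=[5,4,2] (faults so far: 4)
  step 12: ref 1 -> FAULT, evict 4, frames=[5,1,2] (faults so far: 5)
  step 13: ref 2 -> HIT, frames=[5,1,2] (faults so far: 5)
  step 14: ref 5 -> HIT, frames=[5,1,2] (faults so far: 5)
  FIFO total faults: 5
--- LRU ---
  step 0: ref 1 -> FAULT, frames=[1,-,-] (faults so far: 1)
  step 1: ref 4 -> FAULT, frames=[1,4,-] (faults so far: 2)
  step 2: ref 1 -> HIT, frames=[1,4,-] (faults so far: 2)
  step 3: ref 1 -> HIT, frames=[1,4,-] (faults so far: 2)
  step 4: ref 1 -> HIT, frames=[1,4,-] (faults so far: 2)
  step 5: ref 2 -> FAULT, frames=[1,4,2] (faults so far: 3)
  step 6: ref 4 -> HIT, frames=[1,4,2] (faults so far: 3)
  step 7: ref 1 -> HIT, frames=[1,4,2] (faults so far: 3)
  step 8: ref 1 -> HIT, frames=[1,4,2] (faults so far: 3)
  step 9: ref 1 -> HIT, frames=[1,4,2] (faults so far: 3)
  step 10: ref 1 -> HIT, frames=[1,4,2] (faults so far: 3)
  step 11: ref 5 -> FAULT, evict 2, frames=[1,4,5] (faults so far: 4)
  step 12: ref 1 -> HIT, frames=[1,4,5] (faults so far: 4)
  step 13: ref 2 -> FAULT, evict 4, frames=[1,2,5] (faults so far: 5)
  step 14: ref 5 -> HIT, frames=[1,2,5] (faults so far: 5)
  LRU total faults: 5
--- Optimal ---
  step 0: ref 1 -> FAULT, frames=[1,-,-] (faults so far: 1)
  step 1: ref 4 -> FAULT, frames=[1,4,-] (faults so far: 2)
  step 2: ref 1 -> HIT, frames=[1,4,-] (faults so far: 2)
  step 3: ref 1 -> HIT, frames=[1,4,-] (faults so far: 2)
  step 4: ref 1 -> HIT, frames=[1,4,-] (faults so far: 2)
  step 5: ref 2 -> FAULT, frames=[1,4,2] (faults so far: 3)
  step 6: ref 4 -> HIT, frames=[1,4,2] (faults so far: 3)
  step 7: ref 1 -> HIT, frames=[1,4,2] (faults so far: 3)
  step 8: ref 1 -> HIT, frames=[1,4,2] (faults so far: 3)
  step 9: ref 1 -> HIT, frames=[1,4,2] (faults so far: 3)
  step 10: ref 1 -> HIT, frames=[1,4,2] (faults so far: 3)
  step 11: ref 5 -> FAULT, evict 4, frames=[1,5,2] (faults so far: 4)
  step 12: ref 1 -> HIT, frames=[1,5,2] (faults so far: 4)
  step 13: ref 2 -> HIT, frames=[1,5,2] (faults so far: 4)
  step 14: ref 5 -> HIT, frames=[1,5,2] (faults so far: 4)
  Optimal total faults: 4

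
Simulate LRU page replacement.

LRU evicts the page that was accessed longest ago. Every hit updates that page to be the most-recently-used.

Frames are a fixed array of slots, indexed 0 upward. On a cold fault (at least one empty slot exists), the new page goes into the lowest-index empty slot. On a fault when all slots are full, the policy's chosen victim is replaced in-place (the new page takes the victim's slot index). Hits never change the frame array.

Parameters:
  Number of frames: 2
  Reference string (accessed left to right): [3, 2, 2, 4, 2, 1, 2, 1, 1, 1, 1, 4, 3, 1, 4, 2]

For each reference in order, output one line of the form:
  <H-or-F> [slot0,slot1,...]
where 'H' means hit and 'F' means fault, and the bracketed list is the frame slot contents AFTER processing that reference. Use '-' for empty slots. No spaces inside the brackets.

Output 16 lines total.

F [3,-]
F [3,2]
H [3,2]
F [4,2]
H [4,2]
F [1,2]
H [1,2]
H [1,2]
H [1,2]
H [1,2]
H [1,2]
F [1,4]
F [3,4]
F [3,1]
F [4,1]
F [4,2]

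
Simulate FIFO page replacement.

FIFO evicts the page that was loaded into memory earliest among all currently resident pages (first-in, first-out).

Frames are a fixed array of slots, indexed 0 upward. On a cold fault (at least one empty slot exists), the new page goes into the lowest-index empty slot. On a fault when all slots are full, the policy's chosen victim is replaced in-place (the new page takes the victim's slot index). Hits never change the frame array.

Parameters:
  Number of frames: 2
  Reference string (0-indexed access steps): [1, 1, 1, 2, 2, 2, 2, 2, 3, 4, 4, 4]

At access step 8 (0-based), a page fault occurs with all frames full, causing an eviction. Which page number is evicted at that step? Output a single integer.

Answer: 1

Derivation:
Step 0: ref 1 -> FAULT, frames=[1,-]
Step 1: ref 1 -> HIT, frames=[1,-]
Step 2: ref 1 -> HIT, frames=[1,-]
Step 3: ref 2 -> FAULT, frames=[1,2]
Step 4: ref 2 -> HIT, frames=[1,2]
Step 5: ref 2 -> HIT, frames=[1,2]
Step 6: ref 2 -> HIT, frames=[1,2]
Step 7: ref 2 -> HIT, frames=[1,2]
Step 8: ref 3 -> FAULT, evict 1, frames=[3,2]
At step 8: evicted page 1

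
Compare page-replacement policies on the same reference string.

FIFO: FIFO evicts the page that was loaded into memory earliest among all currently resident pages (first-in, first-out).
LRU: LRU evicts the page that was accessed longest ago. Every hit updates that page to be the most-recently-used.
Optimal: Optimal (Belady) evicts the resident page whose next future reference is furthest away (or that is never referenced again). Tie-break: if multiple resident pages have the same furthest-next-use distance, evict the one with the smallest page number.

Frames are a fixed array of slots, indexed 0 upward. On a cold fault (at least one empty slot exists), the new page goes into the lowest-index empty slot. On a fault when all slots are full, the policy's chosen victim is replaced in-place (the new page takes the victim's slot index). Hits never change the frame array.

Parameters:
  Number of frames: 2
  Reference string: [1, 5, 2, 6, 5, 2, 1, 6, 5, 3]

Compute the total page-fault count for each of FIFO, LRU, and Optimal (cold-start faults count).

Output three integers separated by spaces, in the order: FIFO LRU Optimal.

Answer: 10 10 8

Derivation:
--- FIFO ---
  step 0: ref 1 -> FAULT, frames=[1,-] (faults so far: 1)
  step 1: ref 5 -> FAULT, frames=[1,5] (faults so far: 2)
  step 2: ref 2 -> FAULT, evict 1, frames=[2,5] (faults so far: 3)
  step 3: ref 6 -> FAULT, evict 5, frames=[2,6] (faults so far: 4)
  step 4: ref 5 -> FAULT, evict 2, frames=[5,6] (faults so far: 5)
  step 5: ref 2 -> FAULT, evict 6, frames=[5,2] (faults so far: 6)
  step 6: ref 1 -> FAULT, evict 5, frames=[1,2] (faults so far: 7)
  step 7: ref 6 -> FAULT, evict 2, frames=[1,6] (faults so far: 8)
  step 8: ref 5 -> FAULT, evict 1, frames=[5,6] (faults so far: 9)
  step 9: ref 3 -> FAULT, evict 6, frames=[5,3] (faults so far: 10)
  FIFO total faults: 10
--- LRU ---
  step 0: ref 1 -> FAULT, frames=[1,-] (faults so far: 1)
  step 1: ref 5 -> FAULT, frames=[1,5] (faults so far: 2)
  step 2: ref 2 -> FAULT, evict 1, frames=[2,5] (faults so far: 3)
  step 3: ref 6 -> FAULT, evict 5, frames=[2,6] (faults so far: 4)
  step 4: ref 5 -> FAULT, evict 2, frames=[5,6] (faults so far: 5)
  step 5: ref 2 -> FAULT, evict 6, frames=[5,2] (faults so far: 6)
  step 6: ref 1 -> FAULT, evict 5, frames=[1,2] (faults so far: 7)
  step 7: ref 6 -> FAULT, evict 2, frames=[1,6] (faults so far: 8)
  step 8: ref 5 -> FAULT, evict 1, frames=[5,6] (faults so far: 9)
  step 9: ref 3 -> FAULT, evict 6, frames=[5,3] (faults so far: 10)
  LRU total faults: 10
--- Optimal ---
  step 0: ref 1 -> FAULT, frames=[1,-] (faults so far: 1)
  step 1: ref 5 -> FAULT, frames=[1,5] (faults so far: 2)
  step 2: ref 2 -> FAULT, evict 1, frames=[2,5] (faults so far: 3)
  step 3: ref 6 -> FAULT, evict 2, frames=[6,5] (faults so far: 4)
  step 4: ref 5 -> HIT, frames=[6,5] (faults so far: 4)
  step 5: ref 2 -> FAULT, evict 5, frames=[6,2] (faults so far: 5)
  step 6: ref 1 -> FAULT, evict 2, frames=[6,1] (faults so far: 6)
  step 7: ref 6 -> HIT, frames=[6,1] (faults so far: 6)
  step 8: ref 5 -> FAULT, evict 1, frames=[6,5] (faults so far: 7)
  step 9: ref 3 -> FAULT, evict 5, frames=[6,3] (faults so far: 8)
  Optimal total faults: 8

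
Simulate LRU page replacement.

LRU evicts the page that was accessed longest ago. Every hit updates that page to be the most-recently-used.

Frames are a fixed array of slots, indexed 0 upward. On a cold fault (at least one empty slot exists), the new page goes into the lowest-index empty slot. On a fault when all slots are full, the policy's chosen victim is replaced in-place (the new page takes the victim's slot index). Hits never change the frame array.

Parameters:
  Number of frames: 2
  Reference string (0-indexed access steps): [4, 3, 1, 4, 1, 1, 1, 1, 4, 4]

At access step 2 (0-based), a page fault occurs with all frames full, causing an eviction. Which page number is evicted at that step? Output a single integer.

Step 0: ref 4 -> FAULT, frames=[4,-]
Step 1: ref 3 -> FAULT, frames=[4,3]
Step 2: ref 1 -> FAULT, evict 4, frames=[1,3]
At step 2: evicted page 4

Answer: 4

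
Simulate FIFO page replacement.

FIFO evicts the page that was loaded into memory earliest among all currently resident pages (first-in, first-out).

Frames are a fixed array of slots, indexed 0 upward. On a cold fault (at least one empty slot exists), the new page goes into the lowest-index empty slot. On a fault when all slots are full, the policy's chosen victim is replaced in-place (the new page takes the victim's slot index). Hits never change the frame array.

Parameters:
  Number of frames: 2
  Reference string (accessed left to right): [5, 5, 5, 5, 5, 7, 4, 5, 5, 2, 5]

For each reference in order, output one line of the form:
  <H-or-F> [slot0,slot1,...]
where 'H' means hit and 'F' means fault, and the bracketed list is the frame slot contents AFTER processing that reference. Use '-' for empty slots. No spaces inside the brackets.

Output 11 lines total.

F [5,-]
H [5,-]
H [5,-]
H [5,-]
H [5,-]
F [5,7]
F [4,7]
F [4,5]
H [4,5]
F [2,5]
H [2,5]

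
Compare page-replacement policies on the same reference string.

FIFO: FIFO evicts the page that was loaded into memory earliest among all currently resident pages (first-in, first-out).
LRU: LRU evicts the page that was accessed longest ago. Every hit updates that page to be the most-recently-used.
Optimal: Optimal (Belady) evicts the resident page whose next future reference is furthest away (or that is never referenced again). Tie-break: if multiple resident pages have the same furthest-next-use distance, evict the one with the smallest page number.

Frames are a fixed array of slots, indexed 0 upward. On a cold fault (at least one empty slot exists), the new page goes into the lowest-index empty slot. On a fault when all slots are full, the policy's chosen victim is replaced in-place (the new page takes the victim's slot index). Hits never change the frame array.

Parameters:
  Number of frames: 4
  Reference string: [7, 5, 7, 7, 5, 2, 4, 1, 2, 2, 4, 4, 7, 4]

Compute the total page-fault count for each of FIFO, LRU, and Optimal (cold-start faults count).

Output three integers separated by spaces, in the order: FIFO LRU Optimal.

--- FIFO ---
  step 0: ref 7 -> FAULT, frames=[7,-,-,-] (faults so far: 1)
  step 1: ref 5 -> FAULT, frames=[7,5,-,-] (faults so far: 2)
  step 2: ref 7 -> HIT, frames=[7,5,-,-] (faults so far: 2)
  step 3: ref 7 -> HIT, frames=[7,5,-,-] (faults so far: 2)
  step 4: ref 5 -> HIT, frames=[7,5,-,-] (faults so far: 2)
  step 5: ref 2 -> FAULT, frames=[7,5,2,-] (faults so far: 3)
  step 6: ref 4 -> FAULT, frames=[7,5,2,4] (faults so far: 4)
  step 7: ref 1 -> FAULT, evict 7, frames=[1,5,2,4] (faults so far: 5)
  step 8: ref 2 -> HIT, frames=[1,5,2,4] (faults so far: 5)
  step 9: ref 2 -> HIT, frames=[1,5,2,4] (faults so far: 5)
  step 10: ref 4 -> HIT, frames=[1,5,2,4] (faults so far: 5)
  step 11: ref 4 -> HIT, frames=[1,5,2,4] (faults so far: 5)
  step 12: ref 7 -> FAULT, evict 5, frames=[1,7,2,4] (faults so far: 6)
  step 13: ref 4 -> HIT, frames=[1,7,2,4] (faults so far: 6)
  FIFO total faults: 6
--- LRU ---
  step 0: ref 7 -> FAULT, frames=[7,-,-,-] (faults so far: 1)
  step 1: ref 5 -> FAULT, frames=[7,5,-,-] (faults so far: 2)
  step 2: ref 7 -> HIT, frames=[7,5,-,-] (faults so far: 2)
  step 3: ref 7 -> HIT, frames=[7,5,-,-] (faults so far: 2)
  step 4: ref 5 -> HIT, frames=[7,5,-,-] (faults so far: 2)
  step 5: ref 2 -> FAULT, frames=[7,5,2,-] (faults so far: 3)
  step 6: ref 4 -> FAULT, frames=[7,5,2,4] (faults so far: 4)
  step 7: ref 1 -> FAULT, evict 7, frames=[1,5,2,4] (faults so far: 5)
  step 8: ref 2 -> HIT, frames=[1,5,2,4] (faults so far: 5)
  step 9: ref 2 -> HIT, frames=[1,5,2,4] (faults so far: 5)
  step 10: ref 4 -> HIT, frames=[1,5,2,4] (faults so far: 5)
  step 11: ref 4 -> HIT, frames=[1,5,2,4] (faults so far: 5)
  step 12: ref 7 -> FAULT, evict 5, frames=[1,7,2,4] (faults so far: 6)
  step 13: ref 4 -> HIT, frames=[1,7,2,4] (faults so far: 6)
  LRU total faults: 6
--- Optimal ---
  step 0: ref 7 -> FAULT, frames=[7,-,-,-] (faults so far: 1)
  step 1: ref 5 -> FAULT, frames=[7,5,-,-] (faults so far: 2)
  step 2: ref 7 -> HIT, frames=[7,5,-,-] (faults so far: 2)
  step 3: ref 7 -> HIT, frames=[7,5,-,-] (faults so far: 2)
  step 4: ref 5 -> HIT, frames=[7,5,-,-] (faults so far: 2)
  step 5: ref 2 -> FAULT, frames=[7,5,2,-] (faults so far: 3)
  step 6: ref 4 -> FAULT, frames=[7,5,2,4] (faults so far: 4)
  step 7: ref 1 -> FAULT, evict 5, frames=[7,1,2,4] (faults so far: 5)
  step 8: ref 2 -> HIT, frames=[7,1,2,4] (faults so far: 5)
  step 9: ref 2 -> HIT, frames=[7,1,2,4] (faults so far: 5)
  step 10: ref 4 -> HIT, frames=[7,1,2,4] (faults so far: 5)
  step 11: ref 4 -> HIT, frames=[7,1,2,4] (faults so far: 5)
  step 12: ref 7 -> HIT, frames=[7,1,2,4] (faults so far: 5)
  step 13: ref 4 -> HIT, frames=[7,1,2,4] (faults so far: 5)
  Optimal total faults: 5

Answer: 6 6 5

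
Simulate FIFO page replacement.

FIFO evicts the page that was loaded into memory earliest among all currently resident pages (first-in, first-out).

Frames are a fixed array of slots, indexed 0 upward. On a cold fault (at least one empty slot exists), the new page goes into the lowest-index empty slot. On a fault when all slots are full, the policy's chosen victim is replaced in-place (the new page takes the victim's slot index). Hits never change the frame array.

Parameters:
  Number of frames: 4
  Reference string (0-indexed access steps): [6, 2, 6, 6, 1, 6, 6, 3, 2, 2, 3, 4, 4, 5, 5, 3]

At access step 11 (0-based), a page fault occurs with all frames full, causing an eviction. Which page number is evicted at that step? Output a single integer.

Answer: 6

Derivation:
Step 0: ref 6 -> FAULT, frames=[6,-,-,-]
Step 1: ref 2 -> FAULT, frames=[6,2,-,-]
Step 2: ref 6 -> HIT, frames=[6,2,-,-]
Step 3: ref 6 -> HIT, frames=[6,2,-,-]
Step 4: ref 1 -> FAULT, frames=[6,2,1,-]
Step 5: ref 6 -> HIT, frames=[6,2,1,-]
Step 6: ref 6 -> HIT, frames=[6,2,1,-]
Step 7: ref 3 -> FAULT, frames=[6,2,1,3]
Step 8: ref 2 -> HIT, frames=[6,2,1,3]
Step 9: ref 2 -> HIT, frames=[6,2,1,3]
Step 10: ref 3 -> HIT, frames=[6,2,1,3]
Step 11: ref 4 -> FAULT, evict 6, frames=[4,2,1,3]
At step 11: evicted page 6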